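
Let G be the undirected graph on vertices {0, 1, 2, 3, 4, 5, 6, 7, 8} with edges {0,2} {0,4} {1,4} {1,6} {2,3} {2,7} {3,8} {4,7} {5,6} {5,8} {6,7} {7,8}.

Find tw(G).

3

A width-3 tree decomposition is:
Bags: B1 = {2, 3, 5, 8}  B2 = {2, 5, 7, 8}  B3 = {2, 5, 6, 7}  B4 = {0, 2, 6, 7}  B5 = {0, 4, 6, 7}  B6 = {0, 1, 4, 6}
Tree: B1–B2, B2–B3, B3–B4, B4–B5, B5–B6
Each bag holds 4 vertices, so the decomposition has width 3, which upper-bounds the treewidth. For the lower bound: the 4 vertex sets {3,5,8}, {2}, {7}, {0,1,4,6} are disjoint, each induces a connected subgraph, and every pair is joined by at least one edge of G. Contracting each set to a single vertex therefore yields K_{4} as a minor, and since treewidth is minor-monotone, tw(G) ≥ tw(K_{4}) = 3. Therefore the treewidth is 3.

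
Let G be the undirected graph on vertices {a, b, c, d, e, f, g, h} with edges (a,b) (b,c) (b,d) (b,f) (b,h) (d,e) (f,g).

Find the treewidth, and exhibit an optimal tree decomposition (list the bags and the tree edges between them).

Treewidth 1.
Bags: B1 = {b, d}  B2 = {b, c}  B3 = {a, b}  B4 = {b, f}  B5 = {d, e}  B6 = {f, g}  B7 = {b, h}
Tree: B1–B2, B1–B3, B3–B4, B1–B5, B4–B6, B3–B7

The largest bag has 2 vertices, giving width 1; this decomposition certifies tw(G) ≤ 1. Any graph with an edge has treewidth ≥ 1, and G has the edge d–b. The upper and lower bounds meet at 1, so that is the treewidth.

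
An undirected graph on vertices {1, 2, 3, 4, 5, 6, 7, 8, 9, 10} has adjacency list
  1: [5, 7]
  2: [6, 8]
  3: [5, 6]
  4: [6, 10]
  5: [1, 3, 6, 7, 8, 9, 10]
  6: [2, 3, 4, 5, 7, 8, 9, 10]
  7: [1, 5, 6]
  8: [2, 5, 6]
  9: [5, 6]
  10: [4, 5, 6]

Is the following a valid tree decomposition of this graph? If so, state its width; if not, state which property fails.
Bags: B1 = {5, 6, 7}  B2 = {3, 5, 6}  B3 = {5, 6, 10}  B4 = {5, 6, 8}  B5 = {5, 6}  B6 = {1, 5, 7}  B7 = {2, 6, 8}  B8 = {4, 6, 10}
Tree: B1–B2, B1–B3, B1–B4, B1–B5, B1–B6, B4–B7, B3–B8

A tree decomposition must satisfy three properties: every vertex lies in some bag; for every edge, both endpoints lie together in some bag; and for every vertex, the bags containing it form a connected subtree. Here vertex 9 appears in no bag, so the decomposition is invalid.

No — vertex 9 appears in no bag.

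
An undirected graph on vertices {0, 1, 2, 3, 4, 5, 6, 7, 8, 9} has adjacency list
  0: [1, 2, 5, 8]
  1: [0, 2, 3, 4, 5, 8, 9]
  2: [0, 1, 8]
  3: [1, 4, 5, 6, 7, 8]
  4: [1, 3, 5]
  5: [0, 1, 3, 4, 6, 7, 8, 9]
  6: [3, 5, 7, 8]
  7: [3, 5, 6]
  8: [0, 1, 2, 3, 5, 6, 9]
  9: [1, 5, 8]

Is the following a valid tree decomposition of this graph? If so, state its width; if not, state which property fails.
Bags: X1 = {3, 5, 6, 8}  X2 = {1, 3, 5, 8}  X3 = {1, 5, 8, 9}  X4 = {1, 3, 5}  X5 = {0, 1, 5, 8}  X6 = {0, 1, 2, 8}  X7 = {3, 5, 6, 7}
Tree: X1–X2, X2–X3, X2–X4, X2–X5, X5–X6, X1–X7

No — vertex 4 appears in no bag.

A tree decomposition must satisfy three properties: every vertex lies in some bag; for every edge, both endpoints lie together in some bag; and for every vertex, the bags containing it form a connected subtree. Here vertex 4 appears in no bag, so the decomposition is invalid.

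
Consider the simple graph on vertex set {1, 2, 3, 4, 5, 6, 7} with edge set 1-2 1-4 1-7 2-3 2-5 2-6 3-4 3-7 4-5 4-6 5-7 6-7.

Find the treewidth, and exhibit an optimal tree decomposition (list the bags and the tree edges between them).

The largest bag has 4 vertices, giving width 3; this decomposition certifies tw(G) ≤ 3. For the lower bound: the 4 vertex sets {4,5}, {1,7}, {2}, {3} are disjoint, each induces a connected subgraph, and every pair is joined by at least one edge of G. Contracting each set to a single vertex therefore yields K_{4} as a minor, and since treewidth is minor-monotone, tw(G) ≥ tw(K_{4}) = 3. Therefore the treewidth is 3.

Treewidth 3.
One such decomposition:
Bags: B1 = {2, 4, 5, 7}  B2 = {1, 2, 4, 7}  B3 = {2, 3, 4, 7}  B4 = {2, 4, 6, 7}
Tree: B1–B2, B2–B3, B3–B4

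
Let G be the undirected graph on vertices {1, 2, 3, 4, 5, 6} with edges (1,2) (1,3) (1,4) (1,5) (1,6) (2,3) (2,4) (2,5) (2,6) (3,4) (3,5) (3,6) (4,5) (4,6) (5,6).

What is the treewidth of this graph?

A width-5 tree decomposition is:
Bags: B1 = {1, 2, 3, 4, 5, 6}
Tree: (single bag)
With just one bag of size 6, the width is 6 − 1 = 5, so tw(G) ≤ 5. For the lower bound, the 6 vertices {1, 2, 3, 4, 5, 6} are pairwise adjacent, and any tree decomposition puts a clique entirely inside one bag — forcing width ≥ 5. Combining the bounds, tw(G) = 5.

5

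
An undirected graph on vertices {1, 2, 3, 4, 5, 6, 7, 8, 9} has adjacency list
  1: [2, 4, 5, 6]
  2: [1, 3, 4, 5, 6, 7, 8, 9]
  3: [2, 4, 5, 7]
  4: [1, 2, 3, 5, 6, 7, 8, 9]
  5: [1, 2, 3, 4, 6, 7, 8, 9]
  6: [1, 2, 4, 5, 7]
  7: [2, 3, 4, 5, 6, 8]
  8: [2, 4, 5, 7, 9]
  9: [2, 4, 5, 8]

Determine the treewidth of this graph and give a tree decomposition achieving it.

Every bag has size at most 5, so the width is 5 − 1 = 4 and tw(G) ≤ 4. Conversely, {1, 2, 4, 5, 6} is a clique of size 5, and the vertices of any clique must share a bag in every tree decomposition; so some bag has ≥ 5 vertices and tw(G) ≥ 4. Hence tw(G) = 4 exactly.

Treewidth 4.
Bags: B1 = {2, 3, 4, 5, 7}  B2 = {2, 4, 5, 6, 7}  B3 = {2, 4, 5, 7, 8}  B4 = {2, 4, 5, 8, 9}  B5 = {1, 2, 4, 5, 6}
Tree: B1–B2, B2–B3, B3–B4, B2–B5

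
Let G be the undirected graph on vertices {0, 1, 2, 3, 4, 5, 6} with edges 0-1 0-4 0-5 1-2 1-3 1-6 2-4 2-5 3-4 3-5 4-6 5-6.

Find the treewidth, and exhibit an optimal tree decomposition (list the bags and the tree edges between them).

Every bag has size at most 4, so the width is 4 − 1 = 3 and tw(G) ≤ 3. For the lower bound: the 4 vertex sets {5,6}, {0,1}, {4}, {3} are disjoint, each induces a connected subgraph, and every pair is joined by at least one edge of G. Contracting each set to a single vertex therefore yields K_{4} as a minor, and since treewidth is minor-monotone, tw(G) ≥ tw(K_{4}) = 3. Combining the bounds, tw(G) = 3.

Treewidth 3.
One optimal decomposition is:
Bags: B1 = {1, 4, 5, 6}  B2 = {0, 1, 4, 5}  B3 = {1, 3, 4, 5}  B4 = {1, 2, 4, 5}
Tree: B1–B2, B2–B3, B3–B4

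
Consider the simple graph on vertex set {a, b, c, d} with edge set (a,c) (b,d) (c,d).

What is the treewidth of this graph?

1

A width-1 tree decomposition is:
Bags: B1 = {b, d}  B2 = {c, d}  B3 = {a, c}
Tree: B1–B2, B2–B3
Each bag holds 2 vertices, so the decomposition has width 1, which upper-bounds the treewidth. G has an edge, so its treewidth is at least 1. Combining the bounds, tw(G) = 1.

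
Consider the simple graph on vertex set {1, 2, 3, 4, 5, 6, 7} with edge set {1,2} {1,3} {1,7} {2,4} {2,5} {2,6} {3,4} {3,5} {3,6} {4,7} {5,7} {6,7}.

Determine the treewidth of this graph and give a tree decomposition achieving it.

Treewidth 3.
Bags: B1 = {2, 3, 4, 7}  B2 = {2, 3, 6, 7}  B3 = {1, 2, 3, 7}  B4 = {2, 3, 5, 7}
Tree: B1–B2, B2–B3, B3–B4

The largest bag has 4 vertices, giving width 3; this decomposition certifies tw(G) ≤ 3. For the lower bound: the 4 vertex sets {3,4}, {6,7}, {2}, {1} are disjoint, each induces a connected subgraph, and every pair is joined by at least one edge of G. Contracting each set to a single vertex therefore yields K_{4} as a minor, and since treewidth is minor-monotone, tw(G) ≥ tw(K_{4}) = 3. The upper and lower bounds meet at 3, so that is the treewidth.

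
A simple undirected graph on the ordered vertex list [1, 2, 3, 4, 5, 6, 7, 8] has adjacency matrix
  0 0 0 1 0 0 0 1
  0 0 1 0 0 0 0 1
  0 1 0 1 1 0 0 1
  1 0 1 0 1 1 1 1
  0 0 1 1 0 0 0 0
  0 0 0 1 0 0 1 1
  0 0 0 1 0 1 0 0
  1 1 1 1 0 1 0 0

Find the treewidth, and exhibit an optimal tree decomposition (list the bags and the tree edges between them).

Each bag holds 3 vertices, so the decomposition has width 2, which upper-bounds the treewidth. Conversely, {2, 3, 8} is a clique of size 3, and the vertices of any clique must share a bag in every tree decomposition; so some bag has ≥ 3 vertices and tw(G) ≥ 2. Hence tw(G) = 2 exactly.

Treewidth 2.
One optimal decomposition is:
Bags: B1 = {3, 4, 5}  B2 = {3, 4, 8}  B3 = {4, 6, 8}  B4 = {2, 3, 8}  B5 = {1, 4, 8}  B6 = {4, 6, 7}
Tree: B1–B2, B2–B3, B2–B4, B3–B5, B3–B6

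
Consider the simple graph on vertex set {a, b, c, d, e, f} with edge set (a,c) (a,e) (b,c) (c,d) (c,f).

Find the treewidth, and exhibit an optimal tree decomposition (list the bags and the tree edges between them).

Treewidth 1.
One optimal decomposition is:
Bags: B1 = {a, c}  B2 = {c, f}  B3 = {b, c}  B4 = {a, e}  B5 = {c, d}
Tree: B1–B2, B2–B3, B1–B4, B3–B5

The largest bag has 2 vertices, giving width 1; this decomposition certifies tw(G) ≤ 1. Any graph with an edge has treewidth ≥ 1, and G has the edge a–c. The upper and lower bounds meet at 1, so that is the treewidth.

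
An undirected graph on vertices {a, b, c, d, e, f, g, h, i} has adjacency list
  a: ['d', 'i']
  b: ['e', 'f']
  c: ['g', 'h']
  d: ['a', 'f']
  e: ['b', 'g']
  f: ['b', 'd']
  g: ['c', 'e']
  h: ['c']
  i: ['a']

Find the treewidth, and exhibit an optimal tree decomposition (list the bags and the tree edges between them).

Treewidth 1.
Bags: B1 = {c, h}  B2 = {c, g}  B3 = {e, g}  B4 = {b, e}  B5 = {b, f}  B6 = {d, f}  B7 = {a, d}  B8 = {a, i}
Tree: B1–B2, B2–B3, B3–B4, B4–B5, B5–B6, B6–B7, B7–B8

Each bag holds 2 vertices, so the decomposition has width 1, which upper-bounds the treewidth. Any graph with an edge has treewidth ≥ 1, and G has the edge h–c. The upper and lower bounds meet at 1, so that is the treewidth.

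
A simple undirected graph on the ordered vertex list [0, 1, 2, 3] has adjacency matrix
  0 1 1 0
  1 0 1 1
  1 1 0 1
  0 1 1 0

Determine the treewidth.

2

A width-2 tree decomposition is:
Bags: B1 = {0, 1, 2}  B2 = {1, 2, 3}
Tree: B1–B2
The largest bag has 3 vertices, giving width 2; this decomposition certifies tw(G) ≤ 2. For the lower bound, the 3 vertices {0, 1, 2} are pairwise adjacent, and any tree decomposition puts a clique entirely inside one bag — forcing width ≥ 2. Combining the bounds, tw(G) = 2.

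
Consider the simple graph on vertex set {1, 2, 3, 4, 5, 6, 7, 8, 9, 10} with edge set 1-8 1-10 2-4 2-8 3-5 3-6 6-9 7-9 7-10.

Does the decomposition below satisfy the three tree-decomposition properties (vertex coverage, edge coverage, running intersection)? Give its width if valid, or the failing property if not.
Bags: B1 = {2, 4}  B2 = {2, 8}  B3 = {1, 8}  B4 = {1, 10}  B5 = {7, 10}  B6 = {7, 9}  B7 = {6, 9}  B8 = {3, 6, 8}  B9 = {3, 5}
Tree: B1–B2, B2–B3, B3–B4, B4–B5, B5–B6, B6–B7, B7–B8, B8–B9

A tree decomposition must satisfy three properties: every vertex lies in some bag; for every edge, both endpoints lie together in some bag; and for every vertex, the bags containing it form a connected subtree. Here bags containing vertex 8 are not connected in the tree, so the decomposition is invalid.

No — bags containing vertex 8 are not connected in the tree.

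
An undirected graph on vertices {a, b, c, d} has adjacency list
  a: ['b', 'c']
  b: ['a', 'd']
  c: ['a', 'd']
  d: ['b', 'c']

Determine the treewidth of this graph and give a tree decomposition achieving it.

Each bag holds 3 vertices, so the decomposition has width 2, which upper-bounds the treewidth. Since b–a–c–d–b is a cycle in G, G is not acyclic. Forests are exactly the graphs of treewidth ≤ 1, so tw(G) ≥ 2. Combining the bounds, tw(G) = 2.

Treewidth 2.
One such decomposition:
Bags: B1 = {a, b, c}  B2 = {b, c, d}
Tree: B1–B2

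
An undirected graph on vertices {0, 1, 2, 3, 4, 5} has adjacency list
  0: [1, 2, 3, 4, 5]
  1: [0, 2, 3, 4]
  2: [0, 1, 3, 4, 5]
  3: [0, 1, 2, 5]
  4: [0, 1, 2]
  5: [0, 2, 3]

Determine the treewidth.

A width-3 tree decomposition is:
Bags: B1 = {0, 1, 2, 4}  B2 = {0, 1, 2, 3}  B3 = {0, 2, 3, 5}
Tree: B1–B2, B2–B3
The largest bag has 4 vertices, giving width 3; this decomposition certifies tw(G) ≤ 3. On the other hand G contains the 4-clique {0, 1, 2, 3}. A clique must lie in a single bag of any decomposition, so no decomposition can have width below 3. Combining the bounds, tw(G) = 3.

3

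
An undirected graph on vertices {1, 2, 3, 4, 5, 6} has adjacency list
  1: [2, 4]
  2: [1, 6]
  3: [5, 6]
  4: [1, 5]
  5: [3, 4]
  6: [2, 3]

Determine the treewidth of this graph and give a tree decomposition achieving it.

Treewidth 2.
One optimal decomposition is:
Bags: B1 = {1, 2, 6}  B2 = {1, 3, 6}  B3 = {1, 3, 5}  B4 = {1, 4, 5}
Tree: B1–B2, B2–B3, B3–B4

The largest bag has 3 vertices, giving width 2; this decomposition certifies tw(G) ≤ 2. The edges 1–2–6–3–5–4–1 form a cycle, so G is not a tree and its treewidth is at least 2. Therefore the treewidth is 2.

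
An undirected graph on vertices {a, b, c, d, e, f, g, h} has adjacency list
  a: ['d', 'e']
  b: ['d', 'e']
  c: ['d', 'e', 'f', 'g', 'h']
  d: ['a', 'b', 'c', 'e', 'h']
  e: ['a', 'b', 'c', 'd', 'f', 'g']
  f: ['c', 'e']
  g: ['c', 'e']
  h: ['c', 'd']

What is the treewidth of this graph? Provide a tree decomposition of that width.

The largest bag has 3 vertices, giving width 2; this decomposition certifies tw(G) ≤ 2. Conversely, {c, d, e} is a clique of size 3, and the vertices of any clique must share a bag in every tree decomposition; so some bag has ≥ 3 vertices and tw(G) ≥ 2. Combining the bounds, tw(G) = 2.

Treewidth 2.
One optimal decomposition is:
Bags: B1 = {c, d, e}  B2 = {c, e, f}  B3 = {b, d, e}  B4 = {c, d, h}  B5 = {c, e, g}  B6 = {a, d, e}
Tree: B1–B2, B1–B3, B1–B4, B2–B5, B1–B6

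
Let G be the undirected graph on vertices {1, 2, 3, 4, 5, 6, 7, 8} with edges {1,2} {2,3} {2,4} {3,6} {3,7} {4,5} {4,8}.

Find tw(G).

1

A width-1 tree decomposition is:
Bags: B1 = {2, 3}  B2 = {2, 4}  B3 = {3, 7}  B4 = {4, 5}  B5 = {3, 6}  B6 = {4, 8}  B7 = {1, 2}
Tree: B1–B2, B1–B3, B2–B4, B3–B5, B4–B6, B2–B7
Every bag has size at most 2, so the width is 2 − 1 = 1 and tw(G) ≤ 1. G has an edge, so its treewidth is at least 1. Hence tw(G) = 1 exactly.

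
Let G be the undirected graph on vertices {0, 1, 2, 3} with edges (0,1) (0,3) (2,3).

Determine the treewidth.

1

A width-1 tree decomposition is:
Bags: B1 = {2, 3}  B2 = {0, 3}  B3 = {0, 1}
Tree: B1–B2, B2–B3
Every bag has size at most 2, so the width is 2 − 1 = 1 and tw(G) ≤ 1. Any graph with an edge has treewidth ≥ 1, and G has the edge 2–3. The upper and lower bounds meet at 1, so that is the treewidth.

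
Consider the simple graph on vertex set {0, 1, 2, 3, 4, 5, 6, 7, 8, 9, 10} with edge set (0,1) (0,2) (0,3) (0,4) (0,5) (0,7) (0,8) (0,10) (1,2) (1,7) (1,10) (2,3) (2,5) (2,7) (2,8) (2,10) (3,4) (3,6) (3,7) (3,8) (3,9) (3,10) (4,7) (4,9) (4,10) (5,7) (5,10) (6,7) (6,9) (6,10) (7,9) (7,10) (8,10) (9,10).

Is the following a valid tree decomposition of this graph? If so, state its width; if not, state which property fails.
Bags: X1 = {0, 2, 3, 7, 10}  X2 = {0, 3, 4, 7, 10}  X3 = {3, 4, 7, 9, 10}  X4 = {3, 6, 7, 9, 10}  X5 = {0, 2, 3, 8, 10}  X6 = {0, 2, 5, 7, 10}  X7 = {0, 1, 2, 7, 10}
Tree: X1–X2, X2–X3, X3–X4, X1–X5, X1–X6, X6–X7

Yes; width 4.

Vertex coverage: the bags together contain {0, 1, 2, 3, 4, 5, 6, 7, 8, 9, 10}, the full vertex set. Edge coverage: each edge of G has both endpoints in at least one bag. Running intersection: for every vertex, the bags containing it form a connected subtree. All three properties hold, so this is a valid tree decomposition of width max|bag| − 1 = 4, and hence tw(G) ≤ 4.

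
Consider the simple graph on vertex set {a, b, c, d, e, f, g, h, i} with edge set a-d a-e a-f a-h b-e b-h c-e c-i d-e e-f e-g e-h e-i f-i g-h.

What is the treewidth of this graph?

A width-2 tree decomposition is:
Bags: B1 = {e, g, h}  B2 = {a, e, h}  B3 = {a, e, f}  B4 = {a, d, e}  B5 = {b, e, h}  B6 = {e, f, i}  B7 = {c, e, i}
Tree: B1–B2, B2–B3, B3–B4, B2–B5, B3–B6, B6–B7
The largest bag has 3 vertices, giving width 2; this decomposition certifies tw(G) ≤ 2. Conversely, {a, d, e} is a clique of size 3, and the vertices of any clique must share a bag in every tree decomposition; so some bag has ≥ 3 vertices and tw(G) ≥ 2. The upper and lower bounds meet at 2, so that is the treewidth.

2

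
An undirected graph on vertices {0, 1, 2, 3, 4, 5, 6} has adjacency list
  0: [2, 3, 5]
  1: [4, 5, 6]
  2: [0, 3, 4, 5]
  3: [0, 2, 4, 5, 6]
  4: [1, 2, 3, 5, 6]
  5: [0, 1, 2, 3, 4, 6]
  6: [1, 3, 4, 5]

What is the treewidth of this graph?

3

A width-3 tree decomposition is:
Bags: B1 = {2, 3, 4, 5}  B2 = {3, 4, 5, 6}  B3 = {1, 4, 5, 6}  B4 = {0, 2, 3, 5}
Tree: B1–B2, B2–B3, B1–B4
Every bag has size at most 4, so the width is 4 − 1 = 3 and tw(G) ≤ 3. For the lower bound, the 4 vertices {1, 4, 5, 6} are pairwise adjacent, and any tree decomposition puts a clique entirely inside one bag — forcing width ≥ 3. Combining the bounds, tw(G) = 3.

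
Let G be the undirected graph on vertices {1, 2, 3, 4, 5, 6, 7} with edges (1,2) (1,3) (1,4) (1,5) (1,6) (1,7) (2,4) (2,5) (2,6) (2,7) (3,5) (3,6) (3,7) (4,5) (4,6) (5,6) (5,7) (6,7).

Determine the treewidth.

A width-4 tree decomposition is:
Bags: B1 = {1, 2, 5, 6, 7}  B2 = {1, 3, 5, 6, 7}  B3 = {1, 2, 4, 5, 6}
Tree: B1–B2, B1–B3
The largest bag has 5 vertices, giving width 4; this decomposition certifies tw(G) ≤ 4. Conversely, {1, 2, 4, 5, 6} is a clique of size 5, and the vertices of any clique must share a bag in every tree decomposition; so some bag has ≥ 5 vertices and tw(G) ≥ 4. Therefore the treewidth is 4.

4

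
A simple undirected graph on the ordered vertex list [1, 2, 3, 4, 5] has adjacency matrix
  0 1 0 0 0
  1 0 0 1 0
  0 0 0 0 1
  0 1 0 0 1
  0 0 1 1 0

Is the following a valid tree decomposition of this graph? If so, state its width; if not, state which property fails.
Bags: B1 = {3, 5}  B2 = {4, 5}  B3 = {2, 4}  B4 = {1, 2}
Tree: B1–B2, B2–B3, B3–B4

Vertex coverage: the bags together contain {1, 2, 3, 4, 5}, the full vertex set. Edge coverage: each edge of G has both endpoints in at least one bag. Running intersection: for every vertex, the bags containing it form a connected subtree. All three properties hold, so this is a valid tree decomposition of width max|bag| − 1 = 1, and hence tw(G) ≤ 1.

Yes; width 1.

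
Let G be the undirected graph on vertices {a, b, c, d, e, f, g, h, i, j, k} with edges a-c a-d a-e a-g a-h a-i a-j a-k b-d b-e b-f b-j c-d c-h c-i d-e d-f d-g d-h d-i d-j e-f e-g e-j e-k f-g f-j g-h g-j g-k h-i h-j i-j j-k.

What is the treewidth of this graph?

4

A width-4 tree decomposition is:
Bags: B1 = {d, e, f, g, j}  B2 = {b, d, e, f, j}  B3 = {a, d, e, g, j}  B4 = {a, d, g, h, j}  B5 = {a, d, h, i, j}  B6 = {a, c, d, h, i}  B7 = {a, e, g, j, k}
Tree: B1–B2, B1–B3, B3–B4, B4–B5, B5–B6, B3–B7
Each bag holds 5 vertices, so the decomposition has width 4, which upper-bounds the treewidth. For the lower bound, the 5 vertices {d, e, f, g, j} are pairwise adjacent, and any tree decomposition puts a clique entirely inside one bag — forcing width ≥ 4. Therefore the treewidth is 4.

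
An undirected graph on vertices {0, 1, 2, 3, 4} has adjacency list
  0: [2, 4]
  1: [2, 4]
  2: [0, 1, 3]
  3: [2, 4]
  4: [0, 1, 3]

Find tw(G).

A width-2 tree decomposition is:
Bags: B1 = {0, 2, 4}  B2 = {2, 3, 4}  B3 = {1, 2, 4}
Tree: B1–B2, B2–B3
Each bag holds 3 vertices, so the decomposition has width 2, which upper-bounds the treewidth. For the lower bound, G contains the cycle 2–0–4–3–2, so G is not a forest; only forests have treewidth ≤ 1, hence tw(G) ≥ 2. Hence tw(G) = 2 exactly.

2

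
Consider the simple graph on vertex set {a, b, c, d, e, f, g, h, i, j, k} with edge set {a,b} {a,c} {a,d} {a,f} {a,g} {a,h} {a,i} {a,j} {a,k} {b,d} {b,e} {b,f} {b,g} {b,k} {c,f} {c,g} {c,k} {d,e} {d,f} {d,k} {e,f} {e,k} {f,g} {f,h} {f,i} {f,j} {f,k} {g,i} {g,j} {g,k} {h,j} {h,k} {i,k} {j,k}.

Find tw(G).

A width-4 tree decomposition is:
Bags: B1 = {a, f, g, j, k}  B2 = {a, f, h, j, k}  B3 = {a, b, f, g, k}  B4 = {a, f, g, i, k}  B5 = {a, c, f, g, k}  B6 = {a, b, d, f, k}  B7 = {b, d, e, f, k}
Tree: B1–B2, B1–B3, B3–B4, B1–B5, B3–B6, B6–B7
The largest bag has 5 vertices, giving width 4; this decomposition certifies tw(G) ≤ 4. For the lower bound, the 5 vertices {b, d, e, f, k} are pairwise adjacent, and any tree decomposition puts a clique entirely inside one bag — forcing width ≥ 4. The upper and lower bounds meet at 4, so that is the treewidth.

4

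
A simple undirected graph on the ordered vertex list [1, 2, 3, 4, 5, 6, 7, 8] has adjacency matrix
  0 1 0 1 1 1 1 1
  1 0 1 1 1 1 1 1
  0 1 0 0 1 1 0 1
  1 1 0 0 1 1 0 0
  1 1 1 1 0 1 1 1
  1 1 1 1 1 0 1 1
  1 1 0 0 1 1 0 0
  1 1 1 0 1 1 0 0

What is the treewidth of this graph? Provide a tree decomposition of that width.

Treewidth 4.
One such decomposition:
Bags: B1 = {1, 2, 5, 6, 7}  B2 = {1, 2, 5, 6, 8}  B3 = {2, 3, 5, 6, 8}  B4 = {1, 2, 4, 5, 6}
Tree: B1–B2, B2–B3, B2–B4

The largest bag has 5 vertices, giving width 4; this decomposition certifies tw(G) ≤ 4. Conversely, {1, 2, 5, 6, 8} is a clique of size 5, and the vertices of any clique must share a bag in every tree decomposition; so some bag has ≥ 5 vertices and tw(G) ≥ 4. Combining the bounds, tw(G) = 4.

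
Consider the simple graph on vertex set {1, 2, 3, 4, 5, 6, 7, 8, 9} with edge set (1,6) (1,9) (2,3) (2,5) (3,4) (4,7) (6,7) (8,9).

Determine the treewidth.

A width-1 tree decomposition is:
Bags: B1 = {2, 5}  B2 = {2, 3}  B3 = {3, 4}  B4 = {4, 7}  B5 = {6, 7}  B6 = {1, 6}  B7 = {1, 9}  B8 = {8, 9}
Tree: B1–B2, B2–B3, B3–B4, B4–B5, B5–B6, B6–B7, B7–B8
The largest bag has 2 vertices, giving width 1; this decomposition certifies tw(G) ≤ 1. G has an edge, so its treewidth is at least 1. The upper and lower bounds meet at 1, so that is the treewidth.

1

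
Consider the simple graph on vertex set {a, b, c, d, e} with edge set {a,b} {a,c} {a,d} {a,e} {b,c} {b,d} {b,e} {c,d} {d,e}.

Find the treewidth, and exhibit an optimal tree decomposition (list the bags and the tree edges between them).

Treewidth 3.
Bags: B1 = {a, b, c, d}  B2 = {a, b, d, e}
Tree: B1–B2

Every bag has size at most 4, so the width is 4 − 1 = 3 and tw(G) ≤ 3. On the other hand G contains the 4-clique {a, b, d, e}. A clique must lie in a single bag of any decomposition, so no decomposition can have width below 3. Combining the bounds, tw(G) = 3.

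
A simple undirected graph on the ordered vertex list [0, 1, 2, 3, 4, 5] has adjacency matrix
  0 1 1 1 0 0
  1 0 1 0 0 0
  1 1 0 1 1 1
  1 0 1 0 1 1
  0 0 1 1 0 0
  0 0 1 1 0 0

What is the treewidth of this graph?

A width-2 tree decomposition is:
Bags: B1 = {2, 3, 5}  B2 = {0, 2, 3}  B3 = {0, 1, 2}  B4 = {2, 3, 4}
Tree: B1–B2, B2–B3, B2–B4
Every bag has size at most 3, so the width is 3 − 1 = 2 and tw(G) ≤ 2. On the other hand G contains the 3-clique {0, 1, 2}. A clique must lie in a single bag of any decomposition, so no decomposition can have width below 2. Hence tw(G) = 2 exactly.

2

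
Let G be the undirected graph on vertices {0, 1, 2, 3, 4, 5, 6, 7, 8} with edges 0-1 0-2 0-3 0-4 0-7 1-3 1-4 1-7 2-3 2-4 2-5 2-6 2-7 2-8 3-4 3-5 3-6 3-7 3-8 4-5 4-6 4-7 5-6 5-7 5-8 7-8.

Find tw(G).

4

A width-4 tree decomposition is:
Bags: B1 = {2, 3, 4, 5, 7}  B2 = {0, 2, 3, 4, 7}  B3 = {2, 3, 5, 7, 8}  B4 = {0, 1, 3, 4, 7}  B5 = {2, 3, 4, 5, 6}
Tree: B1–B2, B1–B3, B2–B4, B1–B5
Each bag holds 5 vertices, so the decomposition has width 4, which upper-bounds the treewidth. For the lower bound, the 5 vertices {0, 1, 3, 4, 7} are pairwise adjacent, and any tree decomposition puts a clique entirely inside one bag — forcing width ≥ 4. Combining the bounds, tw(G) = 4.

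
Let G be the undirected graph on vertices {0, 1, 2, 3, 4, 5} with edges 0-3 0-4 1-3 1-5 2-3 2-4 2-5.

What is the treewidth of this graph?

2

A width-2 tree decomposition is:
Bags: B1 = {1, 2, 5}  B2 = {1, 2, 3}  B3 = {2, 3, 4}  B4 = {0, 3, 4}
Tree: B1–B2, B2–B3, B3–B4
Every bag has size at most 3, so the width is 3 − 1 = 2 and tw(G) ≤ 2. The edges 5–1–3–2–5 form a cycle, so G is not a tree and its treewidth is at least 2. Therefore the treewidth is 2.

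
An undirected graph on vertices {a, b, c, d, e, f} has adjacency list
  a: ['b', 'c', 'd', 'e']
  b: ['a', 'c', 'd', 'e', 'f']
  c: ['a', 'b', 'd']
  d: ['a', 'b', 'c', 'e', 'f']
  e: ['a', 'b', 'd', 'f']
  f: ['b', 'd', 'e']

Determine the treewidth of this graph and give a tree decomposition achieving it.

Each bag holds 4 vertices, so the decomposition has width 3, which upper-bounds the treewidth. For the lower bound, the 4 vertices {b, d, e, f} are pairwise adjacent, and any tree decomposition puts a clique entirely inside one bag — forcing width ≥ 3. Combining the bounds, tw(G) = 3.

Treewidth 3.
One such decomposition:
Bags: B1 = {a, b, d, e}  B2 = {b, d, e, f}  B3 = {a, b, c, d}
Tree: B1–B2, B1–B3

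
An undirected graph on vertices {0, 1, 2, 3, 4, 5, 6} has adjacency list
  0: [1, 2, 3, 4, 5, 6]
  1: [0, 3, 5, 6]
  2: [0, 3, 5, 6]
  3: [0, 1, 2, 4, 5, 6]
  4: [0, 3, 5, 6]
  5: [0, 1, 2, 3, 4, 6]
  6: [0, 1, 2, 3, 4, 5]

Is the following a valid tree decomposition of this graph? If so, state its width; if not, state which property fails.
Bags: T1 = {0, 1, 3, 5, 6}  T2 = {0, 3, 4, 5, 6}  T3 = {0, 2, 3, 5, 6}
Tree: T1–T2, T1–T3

Vertex coverage: the bags together contain {0, 1, 2, 3, 4, 5, 6}, the full vertex set. Edge coverage: each edge of G has both endpoints in at least one bag. Running intersection: for every vertex, the bags containing it form a connected subtree. All three properties hold, so this is a valid tree decomposition of width max|bag| − 1 = 4, and hence tw(G) ≤ 4.

Yes; width 4.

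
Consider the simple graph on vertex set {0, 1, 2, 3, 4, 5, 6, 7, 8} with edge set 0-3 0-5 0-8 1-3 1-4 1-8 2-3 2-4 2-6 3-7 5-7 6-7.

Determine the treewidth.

A width-3 tree decomposition is:
Bags: B1 = {0, 1, 4, 8}  B2 = {0, 1, 3, 4}  B3 = {0, 2, 3, 4}  B4 = {0, 2, 3, 5}  B5 = {2, 3, 5, 7}  B6 = {2, 5, 6, 7}
Tree: B1–B2, B2–B3, B3–B4, B4–B5, B5–B6
Every bag has size at most 4, so the width is 4 − 1 = 3 and tw(G) ≤ 3. For the lower bound: the 4 vertex sets {1,4,8}, {0}, {3}, {2,5,6,7} are disjoint, each induces a connected subgraph, and every pair is joined by at least one edge of G. Contracting each set to a single vertex therefore yields K_{4} as a minor, and since treewidth is minor-monotone, tw(G) ≥ tw(K_{4}) = 3. Therefore the treewidth is 3.

3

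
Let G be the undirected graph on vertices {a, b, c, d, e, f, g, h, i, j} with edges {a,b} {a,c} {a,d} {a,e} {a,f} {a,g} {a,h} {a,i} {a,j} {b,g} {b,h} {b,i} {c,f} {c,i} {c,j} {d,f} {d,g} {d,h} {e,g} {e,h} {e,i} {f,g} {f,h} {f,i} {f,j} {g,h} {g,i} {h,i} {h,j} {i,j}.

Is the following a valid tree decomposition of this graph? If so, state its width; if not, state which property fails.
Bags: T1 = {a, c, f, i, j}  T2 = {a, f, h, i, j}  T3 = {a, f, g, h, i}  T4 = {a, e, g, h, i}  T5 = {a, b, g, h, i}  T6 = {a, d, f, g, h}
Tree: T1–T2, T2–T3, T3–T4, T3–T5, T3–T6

Yes; width 4.

Checking the three conditions: (i) the bags cover all of {a, b, c, d, e, f, g, h, i, j}; (ii) for each edge, some bag contains both endpoints; (iii) the bags containing any fixed vertex form a subtree. All hold, so the decomposition is valid with width 5 − 1 = 4.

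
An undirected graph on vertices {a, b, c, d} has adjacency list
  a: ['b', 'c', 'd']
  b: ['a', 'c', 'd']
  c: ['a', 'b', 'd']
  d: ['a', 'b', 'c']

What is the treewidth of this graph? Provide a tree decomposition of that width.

A single bag containing all 4 vertices is trivially a valid decomposition of width 3. On the other hand G contains the 4-clique {a, b, c, d}. A clique must lie in a single bag of any decomposition, so no decomposition can have width below 3. Combining the bounds, tw(G) = 3.

Treewidth 3.
Bags: B1 = {a, b, c, d}
Tree: (single bag)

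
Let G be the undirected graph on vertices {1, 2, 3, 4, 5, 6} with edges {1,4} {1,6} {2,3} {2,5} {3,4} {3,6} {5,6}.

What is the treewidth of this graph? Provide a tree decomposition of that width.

Treewidth 2.
One such decomposition:
Bags: B1 = {1, 3, 4}  B2 = {1, 3, 6}  B3 = {2, 3, 6}  B4 = {2, 5, 6}
Tree: B1–B2, B2–B3, B3–B4

The largest bag has 3 vertices, giving width 2; this decomposition certifies tw(G) ≤ 2. For the lower bound, G contains the cycle 4–1–6–3–4, so G is not a forest; only forests have treewidth ≤ 1, hence tw(G) ≥ 2. Therefore the treewidth is 2.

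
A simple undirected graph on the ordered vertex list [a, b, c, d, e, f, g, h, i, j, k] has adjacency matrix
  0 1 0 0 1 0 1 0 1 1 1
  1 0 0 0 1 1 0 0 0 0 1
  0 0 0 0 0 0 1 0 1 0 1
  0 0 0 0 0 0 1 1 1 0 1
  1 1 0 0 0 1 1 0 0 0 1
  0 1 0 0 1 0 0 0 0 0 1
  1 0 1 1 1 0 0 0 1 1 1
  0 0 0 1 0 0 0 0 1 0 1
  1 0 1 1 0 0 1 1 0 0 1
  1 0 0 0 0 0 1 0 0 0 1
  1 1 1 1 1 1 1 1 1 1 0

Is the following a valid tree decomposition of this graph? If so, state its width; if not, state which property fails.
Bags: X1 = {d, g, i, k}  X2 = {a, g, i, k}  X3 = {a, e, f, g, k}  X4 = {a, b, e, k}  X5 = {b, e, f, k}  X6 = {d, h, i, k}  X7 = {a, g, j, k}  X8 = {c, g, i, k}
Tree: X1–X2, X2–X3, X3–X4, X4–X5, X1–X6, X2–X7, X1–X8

No — bags containing vertex f are not connected in the tree.

A tree decomposition must satisfy three properties: every vertex lies in some bag; for every edge, both endpoints lie together in some bag; and for every vertex, the bags containing it form a connected subtree. Here bags containing vertex f are not connected in the tree, so the decomposition is invalid.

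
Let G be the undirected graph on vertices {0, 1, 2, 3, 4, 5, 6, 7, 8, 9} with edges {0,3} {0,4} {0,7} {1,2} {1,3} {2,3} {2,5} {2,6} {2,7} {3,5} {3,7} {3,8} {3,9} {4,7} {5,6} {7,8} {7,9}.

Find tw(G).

A width-2 tree decomposition is:
Bags: B1 = {3, 7, 9}  B2 = {2, 3, 7}  B3 = {1, 2, 3}  B4 = {2, 3, 5}  B5 = {3, 7, 8}  B6 = {0, 3, 7}  B7 = {0, 4, 7}  B8 = {2, 5, 6}
Tree: B1–B2, B2–B3, B3–B4, B2–B5, B1–B6, B6–B7, B4–B8
Each bag holds 3 vertices, so the decomposition has width 2, which upper-bounds the treewidth. Conversely, {1, 2, 3} is a clique of size 3, and the vertices of any clique must share a bag in every tree decomposition; so some bag has ≥ 3 vertices and tw(G) ≥ 2. Hence tw(G) = 2 exactly.

2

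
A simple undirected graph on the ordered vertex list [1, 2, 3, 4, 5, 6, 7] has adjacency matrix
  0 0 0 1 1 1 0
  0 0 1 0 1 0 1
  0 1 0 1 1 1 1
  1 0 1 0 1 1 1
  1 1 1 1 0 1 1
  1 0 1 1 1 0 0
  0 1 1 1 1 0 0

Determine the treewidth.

A width-3 tree decomposition is:
Bags: B1 = {3, 4, 5, 6}  B2 = {1, 4, 5, 6}  B3 = {3, 4, 5, 7}  B4 = {2, 3, 5, 7}
Tree: B1–B2, B1–B3, B3–B4
Every bag has size at most 4, so the width is 4 − 1 = 3 and tw(G) ≤ 3. On the other hand G contains the 4-clique {1, 4, 5, 6}. A clique must lie in a single bag of any decomposition, so no decomposition can have width below 3. Combining the bounds, tw(G) = 3.

3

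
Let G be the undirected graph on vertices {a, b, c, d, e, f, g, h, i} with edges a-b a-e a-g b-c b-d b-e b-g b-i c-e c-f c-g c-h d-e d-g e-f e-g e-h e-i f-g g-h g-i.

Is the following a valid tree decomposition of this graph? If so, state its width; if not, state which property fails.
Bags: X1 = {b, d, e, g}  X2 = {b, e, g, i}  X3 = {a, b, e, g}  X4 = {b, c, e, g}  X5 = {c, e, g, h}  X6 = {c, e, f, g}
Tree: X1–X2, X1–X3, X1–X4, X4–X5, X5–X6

Checking the three conditions: (i) the bags cover all of {a, b, c, d, e, f, g, h, i}; (ii) for each edge, some bag contains both endpoints; (iii) the bags containing any fixed vertex form a subtree. All hold, so the decomposition is valid with width 4 − 1 = 3.

Yes; width 3.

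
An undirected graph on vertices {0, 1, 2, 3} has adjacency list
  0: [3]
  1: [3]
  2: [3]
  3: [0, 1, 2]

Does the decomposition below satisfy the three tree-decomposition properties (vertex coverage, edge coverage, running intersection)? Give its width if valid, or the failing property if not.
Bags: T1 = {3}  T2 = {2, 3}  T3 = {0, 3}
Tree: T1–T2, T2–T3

A tree decomposition must satisfy three properties: every vertex lies in some bag; for every edge, both endpoints lie together in some bag; and for every vertex, the bags containing it form a connected subtree. Here vertex 1 appears in no bag, so the decomposition is invalid.

No — vertex 1 appears in no bag.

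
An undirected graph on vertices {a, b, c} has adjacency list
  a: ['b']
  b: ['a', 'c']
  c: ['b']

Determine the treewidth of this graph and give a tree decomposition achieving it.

Treewidth 1.
Bags: B1 = {a, b}  B2 = {b, c}
Tree: B1–B2

The largest bag has 2 vertices, giving width 1; this decomposition certifies tw(G) ≤ 1. Any graph with an edge has treewidth ≥ 1, and G has the edge a–b. The upper and lower bounds meet at 1, so that is the treewidth.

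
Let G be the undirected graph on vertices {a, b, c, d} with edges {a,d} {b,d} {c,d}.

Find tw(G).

1

A width-1 tree decomposition is:
Bags: B1 = {c, d}  B2 = {a, d}  B3 = {b, d}
Tree: B1–B2, B1–B3
The largest bag has 2 vertices, giving width 1; this decomposition certifies tw(G) ≤ 1. Any graph with an edge has treewidth ≥ 1, and G has the edge d–c. Therefore the treewidth is 1.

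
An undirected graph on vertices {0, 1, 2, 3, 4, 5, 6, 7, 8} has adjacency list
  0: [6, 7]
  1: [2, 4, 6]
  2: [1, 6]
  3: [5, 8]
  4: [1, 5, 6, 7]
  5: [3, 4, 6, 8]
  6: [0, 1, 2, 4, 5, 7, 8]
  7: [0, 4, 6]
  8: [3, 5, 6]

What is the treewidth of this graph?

A width-2 tree decomposition is:
Bags: B1 = {4, 6, 7}  B2 = {0, 6, 7}  B3 = {4, 5, 6}  B4 = {1, 4, 6}  B5 = {5, 6, 8}  B6 = {1, 2, 6}  B7 = {3, 5, 8}
Tree: B1–B2, B1–B3, B1–B4, B3–B5, B4–B6, B5–B7
Each bag holds 3 vertices, so the decomposition has width 2, which upper-bounds the treewidth. Conversely, {3, 5, 8} is a clique of size 3, and the vertices of any clique must share a bag in every tree decomposition; so some bag has ≥ 3 vertices and tw(G) ≥ 2. Combining the bounds, tw(G) = 2.

2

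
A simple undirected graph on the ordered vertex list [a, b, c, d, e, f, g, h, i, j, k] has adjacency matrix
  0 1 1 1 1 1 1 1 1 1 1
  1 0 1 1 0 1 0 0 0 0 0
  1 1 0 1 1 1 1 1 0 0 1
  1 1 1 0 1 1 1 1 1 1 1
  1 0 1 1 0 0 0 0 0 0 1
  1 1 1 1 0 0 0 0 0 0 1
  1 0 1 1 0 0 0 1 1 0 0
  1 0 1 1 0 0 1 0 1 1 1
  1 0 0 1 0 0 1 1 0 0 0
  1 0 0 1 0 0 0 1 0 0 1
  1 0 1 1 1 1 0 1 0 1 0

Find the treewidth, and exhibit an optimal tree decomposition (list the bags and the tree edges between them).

Treewidth 4.
One such decomposition:
Bags: B1 = {a, c, d, g, h}  B2 = {a, c, d, h, k}  B3 = {a, c, d, f, k}  B4 = {a, d, h, j, k}  B5 = {a, d, g, h, i}  B6 = {a, c, d, e, k}  B7 = {a, b, c, d, f}
Tree: B1–B2, B2–B3, B2–B4, B1–B5, B3–B6, B3–B7

Each bag holds 5 vertices, so the decomposition has width 4, which upper-bounds the treewidth. Conversely, {a, d, h, j, k} is a clique of size 5, and the vertices of any clique must share a bag in every tree decomposition; so some bag has ≥ 5 vertices and tw(G) ≥ 4. Combining the bounds, tw(G) = 4.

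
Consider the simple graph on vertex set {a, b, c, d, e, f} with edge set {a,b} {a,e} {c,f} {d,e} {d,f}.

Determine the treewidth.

A width-1 tree decomposition is:
Bags: B1 = {c, f}  B2 = {d, f}  B3 = {d, e}  B4 = {a, e}  B5 = {a, b}
Tree: B1–B2, B2–B3, B3–B4, B4–B5
The largest bag has 2 vertices, giving width 1; this decomposition certifies tw(G) ≤ 1. G has an edge, so its treewidth is at least 1. Combining the bounds, tw(G) = 1.

1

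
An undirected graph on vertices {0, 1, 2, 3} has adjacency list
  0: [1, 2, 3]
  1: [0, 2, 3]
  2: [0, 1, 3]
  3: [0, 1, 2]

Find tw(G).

A width-3 tree decomposition is:
Bags: B1 = {0, 1, 2, 3}
Tree: (single bag)
With just one bag of size 4, the width is 4 − 1 = 3, so tw(G) ≤ 3. For the lower bound, the 4 vertices {0, 1, 2, 3} are pairwise adjacent, and any tree decomposition puts a clique entirely inside one bag — forcing width ≥ 3. The upper and lower bounds meet at 3, so that is the treewidth.

3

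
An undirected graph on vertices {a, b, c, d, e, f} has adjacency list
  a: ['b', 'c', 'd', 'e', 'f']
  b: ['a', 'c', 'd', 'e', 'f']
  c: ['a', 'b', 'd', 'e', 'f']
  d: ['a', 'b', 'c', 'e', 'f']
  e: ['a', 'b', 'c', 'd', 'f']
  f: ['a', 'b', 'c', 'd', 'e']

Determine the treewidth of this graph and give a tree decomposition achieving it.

With just one bag of size 6, the width is 6 − 1 = 5, so tw(G) ≤ 5. Conversely, {a, b, c, d, e, f} is a clique of size 6, and the vertices of any clique must share a bag in every tree decomposition; so some bag has ≥ 6 vertices and tw(G) ≥ 5. Hence tw(G) = 5 exactly.

Treewidth 5.
One such decomposition:
Bags: B1 = {a, b, c, d, e, f}
Tree: (single bag)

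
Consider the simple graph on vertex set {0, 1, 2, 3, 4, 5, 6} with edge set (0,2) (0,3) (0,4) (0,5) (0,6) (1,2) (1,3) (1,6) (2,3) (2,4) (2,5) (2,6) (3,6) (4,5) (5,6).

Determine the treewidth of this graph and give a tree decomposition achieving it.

The largest bag has 4 vertices, giving width 3; this decomposition certifies tw(G) ≤ 3. For the lower bound, the 4 vertices {0, 2, 3, 6} are pairwise adjacent, and any tree decomposition puts a clique entirely inside one bag — forcing width ≥ 3. The upper and lower bounds meet at 3, so that is the treewidth.

Treewidth 3.
Bags: B1 = {0, 2, 5, 6}  B2 = {0, 2, 4, 5}  B3 = {0, 2, 3, 6}  B4 = {1, 2, 3, 6}
Tree: B1–B2, B1–B3, B3–B4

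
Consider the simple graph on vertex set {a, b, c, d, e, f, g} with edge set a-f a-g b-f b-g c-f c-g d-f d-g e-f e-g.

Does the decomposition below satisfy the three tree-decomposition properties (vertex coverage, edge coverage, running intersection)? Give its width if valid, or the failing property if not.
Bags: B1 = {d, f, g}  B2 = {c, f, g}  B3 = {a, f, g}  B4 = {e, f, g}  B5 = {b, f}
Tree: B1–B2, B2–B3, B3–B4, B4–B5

A tree decomposition must satisfy three properties: every vertex lies in some bag; for every edge, both endpoints lie together in some bag; and for every vertex, the bags containing it form a connected subtree. Here edge (g,b) lies in no bag, so the decomposition is invalid.

No — edge (g,b) lies in no bag.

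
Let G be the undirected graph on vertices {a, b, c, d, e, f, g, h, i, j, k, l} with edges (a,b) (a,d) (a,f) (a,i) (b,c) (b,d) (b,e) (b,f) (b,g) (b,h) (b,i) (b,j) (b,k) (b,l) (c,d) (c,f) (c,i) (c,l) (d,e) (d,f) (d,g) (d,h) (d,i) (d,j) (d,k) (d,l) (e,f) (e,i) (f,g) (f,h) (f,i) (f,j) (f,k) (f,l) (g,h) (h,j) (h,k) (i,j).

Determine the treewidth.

A width-4 tree decomposition is:
Bags: B1 = {b, c, d, f, i}  B2 = {b, d, f, i, j}  B3 = {a, b, d, f, i}  B4 = {b, d, f, h, j}  B5 = {b, d, e, f, i}  B6 = {b, d, f, h, k}  B7 = {b, d, f, g, h}  B8 = {b, c, d, f, l}
Tree: B1–B2, B1–B3, B2–B4, B1–B5, B4–B6, B6–B7, B1–B8
Every bag has size at most 5, so the width is 5 − 1 = 4 and tw(G) ≤ 4. Conversely, {b, d, f, g, h} is a clique of size 5, and the vertices of any clique must share a bag in every tree decomposition; so some bag has ≥ 5 vertices and tw(G) ≥ 4. Hence tw(G) = 4 exactly.

4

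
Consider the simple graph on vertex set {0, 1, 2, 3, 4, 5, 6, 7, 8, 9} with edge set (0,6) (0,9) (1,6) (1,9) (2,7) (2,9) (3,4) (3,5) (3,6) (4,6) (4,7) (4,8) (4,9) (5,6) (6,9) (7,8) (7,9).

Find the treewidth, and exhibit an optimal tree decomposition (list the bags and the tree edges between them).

Every bag has size at most 3, so the width is 3 − 1 = 2 and tw(G) ≤ 2. On the other hand G contains the 3-clique {4, 7, 8}. A clique must lie in a single bag of any decomposition, so no decomposition can have width below 2. Hence tw(G) = 2 exactly.

Treewidth 2.
One optimal decomposition is:
Bags: B1 = {0, 6, 9}  B2 = {1, 6, 9}  B3 = {4, 6, 9}  B4 = {3, 4, 6}  B5 = {4, 7, 9}  B6 = {4, 7, 8}  B7 = {2, 7, 9}  B8 = {3, 5, 6}
Tree: B1–B2, B2–B3, B3–B4, B3–B5, B5–B6, B5–B7, B4–B8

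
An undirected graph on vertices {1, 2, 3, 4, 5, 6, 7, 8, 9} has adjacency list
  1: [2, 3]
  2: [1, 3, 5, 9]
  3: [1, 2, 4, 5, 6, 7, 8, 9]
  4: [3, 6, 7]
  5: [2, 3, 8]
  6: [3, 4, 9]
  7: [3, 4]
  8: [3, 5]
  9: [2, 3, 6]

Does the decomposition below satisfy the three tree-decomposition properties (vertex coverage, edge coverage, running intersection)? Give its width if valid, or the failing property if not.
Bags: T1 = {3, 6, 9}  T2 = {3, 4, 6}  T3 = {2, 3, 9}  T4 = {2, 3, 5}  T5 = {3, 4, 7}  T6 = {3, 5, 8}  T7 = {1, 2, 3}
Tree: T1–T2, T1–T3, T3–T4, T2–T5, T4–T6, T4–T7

Vertex coverage: the bags together contain {1, 2, 3, 4, 5, 6, 7, 8, 9}, the full vertex set. Edge coverage: each edge of G has both endpoints in at least one bag. Running intersection: for every vertex, the bags containing it form a connected subtree. All three properties hold, so this is a valid tree decomposition of width max|bag| − 1 = 2, and hence tw(G) ≤ 2.

Yes; width 2.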